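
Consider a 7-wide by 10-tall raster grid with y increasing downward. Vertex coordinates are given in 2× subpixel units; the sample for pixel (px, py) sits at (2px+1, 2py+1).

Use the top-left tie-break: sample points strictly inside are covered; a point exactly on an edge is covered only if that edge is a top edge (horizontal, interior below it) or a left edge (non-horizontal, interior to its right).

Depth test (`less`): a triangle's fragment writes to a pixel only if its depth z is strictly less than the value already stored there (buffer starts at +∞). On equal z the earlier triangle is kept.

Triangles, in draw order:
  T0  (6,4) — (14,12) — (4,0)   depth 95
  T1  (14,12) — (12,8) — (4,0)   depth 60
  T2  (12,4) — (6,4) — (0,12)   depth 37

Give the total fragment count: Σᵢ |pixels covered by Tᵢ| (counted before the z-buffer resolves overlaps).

T0:
  2·area = 16  (B↔C swapped to make it positive)
  edge (6, 4)→(4, 0): d=(-2,-4) top-left  bias=+0
  edge (4, 0)→(14, 12): d=(10,12) right/bottom  bias=-1
  edge (14, 12)→(6, 4): d=(-8,-8) top-left  bias=+0
    (1,0)@(3, 1): e=[-6,22,0] → ·  [on edge]
    (2,1)@(5, 3): e=[-2,18,0] → ·  [on edge]
    (3,2)@(7, 5): e=[2,14,0] → █  [on edge]
    (4,2)@(9, 5): e=[10,-10,16] → ·
    (3,3)@(7, 7): e=[-2,34,-16] → ·
    (4,3)@(9, 7): e=[6,10,0] → █  [on edge]
    (5,3)@(11, 7): e=[14,-14,16] → ·
    (4,4)@(9, 9): e=[2,30,-16] → ·
    (5,4)@(11, 9): e=[10,6,0] → █  [on edge]
    (6,4)@(13, 9): e=[18,-18,16] → ·
    (5,5)@(11, 11): e=[6,26,-16] → ·
    (6,5)@(13, 11): e=[14,2,0] → █  [on edge]
  covered (4 px):
    · · · · · · ·
    · · · · · · ·
    · · · █ · · ·
    · · · · █ · ·
    · · · · · █ ·
    · · · · · · █
    · · · · · · ·
    · · · · · · ·
    · · · · · · ·
    · · · · · · ·
T1:
  2·area = 16  (B↔C swapped to make it positive)
  edge (14, 12)→(4, 0): d=(-10,-12) top-left  bias=+0
  edge (4, 0)→(12, 8): d=(8,8) right/bottom  bias=-1
  edge (12, 8)→(14, 12): d=(2,4) right/bottom  bias=-1
    (2,0)@(5, 1): e=[2,0,14] → ·  [on edge]
    (3,1)@(7, 3): e=[6,0,10] → ·  [on edge]
    (4,2)@(9, 5): e=[10,0,6] → ·  [on edge]
    (5,3)@(11, 7): e=[14,0,2] → ·  [on edge]
    (6,4)@(13, 9): e=[18,0,-2] → ·  [on edge]
  covered (0 px):
    · · · · · · ·
    · · · · · · ·
    · · · · · · ·
    · · · · · · ·
    · · · · · · ·
    · · · · · · ·
    · · · · · · ·
    · · · · · · ·
    · · · · · · ·
    · · · · · · ·
T2:
  2·area = 48  (B↔C swapped to make it positive)
  edge (12, 4)→(0, 12): d=(-12,8) right/bottom  bias=-1
  edge (0, 12)→(6, 4): d=(6,-8) top-left  bias=+0
  edge (6, 4)→(12, 4): d=(6,0) top-left  bias=+0
    (3,2)@(7, 5): e=[28,14,6] → █
    (4,2)@(9, 5): e=[12,30,6] → █
    (5,2)@(11, 5): e=[-4,46,6] → ·
    (2,3)@(5, 7): e=[20,10,18] → █
    (4,3)@(9, 7): e=[-12,42,18] → ·
    (1,4)@(3, 9): e=[12,6,30] → █
    (2,4)@(5, 9): e=[-4,22,30] → ·
    (3,4)@(7, 9): e=[-20,38,30] → ·
    (0,5)@(1, 11): e=[4,2,42] → █
    (1,5)@(3, 11): e=[-12,18,42] → ·
    (0,6)@(1, 13): e=[-20,14,54] → ·
  covered (6 px):
    · · · · · · ·
    · · · · · · ·
    · · · █ █ · ·
    · · █ █ · · ·
    · █ · · · · ·
    █ · · · · · ·
    · · · · · · ·
    · · · · · · ·
    · · · · · · ·
    · · · · · · ·

Result: 10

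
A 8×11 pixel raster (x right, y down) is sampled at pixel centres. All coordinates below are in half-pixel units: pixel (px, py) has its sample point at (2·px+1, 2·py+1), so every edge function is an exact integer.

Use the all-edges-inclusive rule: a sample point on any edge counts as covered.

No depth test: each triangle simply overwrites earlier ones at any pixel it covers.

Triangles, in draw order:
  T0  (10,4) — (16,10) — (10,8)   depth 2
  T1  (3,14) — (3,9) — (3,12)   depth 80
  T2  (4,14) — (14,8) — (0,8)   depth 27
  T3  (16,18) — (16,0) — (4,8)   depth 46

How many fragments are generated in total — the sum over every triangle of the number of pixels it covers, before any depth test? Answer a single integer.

T0:
  2·area = 24
  edge (10, 4)→(16, 10): d=(6,6) inclusive
  edge (16, 10)→(10, 8): d=(-6,-2) inclusive
  edge (10, 8)→(10, 4): d=(0,-4) inclusive
    (3,0)@(7, 1): e=[0,36,-12] → ·  [on edge]
    (4,1)@(9, 3): e=[0,28,-4] → ·  [on edge]
    (0,2)@(1, 5): e=[60,0,-36] → ·  [on edge]
    (5,2)@(11, 5): e=[0,20,4] → #  [on edge]
    (6,2)@(13, 5): e=[-12,24,12] → ·
    (3,3)@(7, 7): e=[36,0,-12] → ·  [on edge]
    (5,3)@(11, 7): e=[12,8,4] → #
    (6,3)@(13, 7): e=[0,12,12] → #  [on edge]
    (7,3)@(15, 7): e=[-12,16,20] → ·
    (5,4)@(11, 9): e=[24,-4,4] → ·
    (6,4)@(13, 9): e=[12,0,12] → #  [on edge]
    (7,4)@(15, 9): e=[0,4,20] → #  [on edge]
  covered (5 px):
    · · · · · · · ·
    · · · · · · · ·
    · · · · · # · ·
    · · · · · # # ·
    · · · · · · # #
    · · · · · · · ·
    · · · · · · · ·
    · · · · · · · ·
    · · · · · · · ·
    · · · · · · · ·
    · · · · · · · ·
T1:
  degenerate (2·area = 0) — covers nothing
T2:
  2·area = 84  (B↔C swapped to make it positive)
  edge (4, 14)→(0, 8): d=(-4,-6) inclusive
  edge (0, 8)→(14, 8): d=(14,0) inclusive
  edge (14, 8)→(4, 14): d=(-10,6) inclusive
    (0,4)@(1, 9): e=[2,14,68] → #
    (1,4)@(3, 9): e=[14,14,56] → #
    (2,4)@(5, 9): e=[26,14,44] → #
    (3,4)@(7, 9): e=[38,14,32] → #
    (4,4)@(9, 9): e=[50,14,20] → #
    (5,4)@(11, 9): e=[62,14,8] → #
    (6,4)@(13, 9): e=[74,14,-4] → ·
    (0,5)@(1, 11): e=[-6,42,48] → ·
    (1,5)@(3, 11): e=[6,42,36] → #
    (4,5)@(9, 11): e=[42,42,0] → #  [on edge]
    (5,5)@(11, 11): e=[54,42,-12] → ·
    (1,6)@(3, 13): e=[-2,70,16] → ·
  covered (11 px):
    · · · · · · · ·
    · · · · · · · ·
    · · · · · · · ·
    · · · · · · · ·
    # # # # # # · ·
    · # # # # · · ·
    · · # · · · · ·
    · · · · · · · ·
    · · · · · · · ·
    · · · · · · · ·
    · · · · · · · ·
T3:
  2·area = 216  (B↔C swapped to make it positive)
  edge (16, 18)→(4, 8): d=(-12,-10) inclusive
  edge (4, 8)→(16, 0): d=(12,-8) inclusive
  edge (16, 0)→(16, 18): d=(0,18) inclusive
    (7,0)@(15, 1): e=[194,4,18] → #
    (6,1)@(13, 3): e=[150,12,54] → #
    (4,2)@(9, 5): e=[86,4,126] → #
    (5,2)@(11, 5): e=[106,20,90] → #
    (3,3)@(7, 7): e=[42,12,162] → #
    (3,4)@(7, 9): e=[18,36,162] → #
    (3,5)@(7, 11): e=[-6,60,162] → ·
    (4,5)@(9, 11): e=[14,76,126] → #
    (4,6)@(9, 13): e=[-10,100,126] → ·
    (5,6)@(11, 13): e=[10,116,90] → #
    (5,7)@(11, 15): e=[-14,140,90] → ·
    (6,7)@(13, 15): e=[6,156,54] → #
  covered (27 px):
    · · · · · · · #
    · · · · · · # #
    · · · · # # # #
    · · · # # # # #
    · · · # # # # #
    · · · · # # # #
    · · · · · # # #
    · · · · · · # #
    · · · · · · · #
    · · · · · · · ·
    · · · · · · · ·

Result: 43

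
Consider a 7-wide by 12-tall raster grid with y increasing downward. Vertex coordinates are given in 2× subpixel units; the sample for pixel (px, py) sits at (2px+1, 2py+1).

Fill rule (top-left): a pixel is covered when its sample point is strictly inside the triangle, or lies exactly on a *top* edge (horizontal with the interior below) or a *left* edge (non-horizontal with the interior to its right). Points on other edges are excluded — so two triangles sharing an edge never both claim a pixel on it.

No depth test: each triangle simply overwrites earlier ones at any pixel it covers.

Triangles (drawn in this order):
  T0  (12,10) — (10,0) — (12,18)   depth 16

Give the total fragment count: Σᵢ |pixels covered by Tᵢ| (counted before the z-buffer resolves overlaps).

T0:
  2·area = 16  (B↔C swapped to make it positive)
  edge (12, 10)→(12, 18): d=(0,8) right/bottom  bias=-1
  edge (12, 18)→(10, 0): d=(-2,-18) top-left  bias=+0
  edge (10, 0)→(12, 10): d=(2,10) right/bottom  bias=-1
    (5,2)@(11, 5): e=[8,8,0] → .  [on edge]
    (5,3)@(11, 7): e=[8,4,4] → X
    (6,3)@(13, 7): e=[-8,40,-16] → .
    (5,4)@(11, 9): e=[8,0,8] → X  [on edge]
    (6,4)@(13, 9): e=[-8,36,-12] → .
    (5,5)@(11, 11): e=[8,-4,12] → .
    (6,7)@(13, 15): e=[-8,24,0] → .  [on edge]
  covered (2 px):
    . . . . . . .
    . . . . . . .
    . . . . . . .
    . . . . . X .
    . . . . . X .
    . . . . . . .
    . . . . . . .
    . . . . . . .
    . . . . . . .
    . . . . . . .
    . . . . . . .
    . . . . . . .

Final: 2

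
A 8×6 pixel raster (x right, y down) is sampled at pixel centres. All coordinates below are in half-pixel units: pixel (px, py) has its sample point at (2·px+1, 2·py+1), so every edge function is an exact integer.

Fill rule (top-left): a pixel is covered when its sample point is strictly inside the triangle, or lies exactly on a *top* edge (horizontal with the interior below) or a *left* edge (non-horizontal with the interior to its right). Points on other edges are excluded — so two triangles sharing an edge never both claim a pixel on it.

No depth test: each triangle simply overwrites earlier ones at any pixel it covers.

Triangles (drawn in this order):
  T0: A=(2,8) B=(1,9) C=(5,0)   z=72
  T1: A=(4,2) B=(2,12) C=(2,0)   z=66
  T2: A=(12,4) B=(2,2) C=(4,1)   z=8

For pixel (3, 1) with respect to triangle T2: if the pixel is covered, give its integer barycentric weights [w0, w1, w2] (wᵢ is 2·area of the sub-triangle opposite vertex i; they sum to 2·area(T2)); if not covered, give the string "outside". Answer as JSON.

T0:
  2·area = 5
  edge (2, 8)→(1, 9): d=(-1,1) right/bottom  bias=-1
  edge (1, 9)→(5, 0): d=(4,-9) top-left  bias=+0
  edge (5, 0)→(2, 8): d=(-3,8) right/bottom  bias=-1
    (4,0)@(9, 1): e=[0,40,-35] → ·  [on edge]
    (3,1)@(7, 3): e=[0,30,-25] → ·  [on edge]
    (1,2)@(3, 5): e=[2,2,1] → █
    (2,2)@(5, 5): e=[0,20,-15] → ·  [on edge]
    (1,3)@(3, 7): e=[0,10,-5] → ·  [on edge]
    (0,4)@(1, 9): e=[0,0,5] → ·  [on edge]
  covered (1 px):
    · · · · · · · ·
    · · · · · · · ·
    · █ · · · · · ·
    · · · · · · · ·
    · · · · · · · ·
    · · · · · · · ·
T1:
  2·area = 24
  edge (4, 2)→(2, 12): d=(-2,10) right/bottom  bias=-1
  edge (2, 12)→(2, 0): d=(0,-12) top-left  bias=+0
  edge (2, 0)→(4, 2): d=(2,2) right/bottom  bias=-1
    (1,0)@(3, 1): e=[12,12,0] → ·  [on edge]
    (1,1)@(3, 3): e=[8,12,4] → █
    (2,1)@(5, 3): e=[-12,36,0] → ·  [on edge]
    (1,2)@(3, 5): e=[4,12,8] → █
    (2,2)@(5, 5): e=[-16,36,4] → ·
    (3,2)@(7, 5): e=[-36,60,0] → ·  [on edge]
    (1,3)@(3, 7): e=[0,12,12] → ·  [on edge]
    (4,3)@(9, 7): e=[-60,84,0] → ·  [on edge]
    (5,4)@(11, 9): e=[-84,108,0] → ·  [on edge]
    (6,5)@(13, 11): e=[-108,132,0] → ·  [on edge]
  covered (2 px):
    · · · · · · · ·
    · █ · · · · · ·
    · █ · · · · · ·
    · · · · · · · ·
    · · · · · · · ·
    · · · · · · · ·
T2:
  2·area = 14
  edge (12, 4)→(2, 2): d=(-10,-2) top-left  bias=+0
  edge (2, 2)→(4, 1): d=(2,-1) top-left  bias=+0
  edge (4, 1)→(12, 4): d=(8,3) right/bottom  bias=-1
    (3,1)@(7, 3): e=[0,7,7] → █  [on edge]
    (4,1)@(9, 3): e=[4,9,1] → █
    (5,1)@(11, 3): e=[8,11,-5] → ·
    (3,2)@(7, 5): e=[-20,11,23] → ·
    (4,2)@(9, 5): e=[-16,13,17] → ·
  covered (2 px):
    · · · · · · · ·
    · · · █ █ · · ·
    · · · · · · · ·
    · · · · · · · ·
    · · · · · · · ·
    · · · · · · · ·

Final: [7,7,0]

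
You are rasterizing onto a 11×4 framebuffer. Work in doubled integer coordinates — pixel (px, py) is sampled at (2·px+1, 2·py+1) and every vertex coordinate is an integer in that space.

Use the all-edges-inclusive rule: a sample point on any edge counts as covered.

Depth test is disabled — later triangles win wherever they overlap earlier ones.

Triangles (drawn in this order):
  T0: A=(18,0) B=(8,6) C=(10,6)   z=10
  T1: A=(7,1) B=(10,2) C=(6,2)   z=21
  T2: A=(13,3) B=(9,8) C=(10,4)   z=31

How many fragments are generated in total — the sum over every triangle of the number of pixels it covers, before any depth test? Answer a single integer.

T0:
  2·area = 12  (B↔C swapped to make it positive)
  edge (18, 0)→(10, 6): d=(-8,6) inclusive
  edge (10, 6)→(8, 6): d=(-2,0) inclusive
  edge (8, 6)→(18, 0): d=(10,-6) inclusive
    (6,1)@(13, 3): e=[6,6,0] → █  [on edge]
    (7,1)@(15, 3): e=[-6,6,12] → ·
    (5,2)@(11, 5): e=[2,2,8] → █
    (6,2)@(13, 5): e=[-10,2,20] → ·
    (5,3)@(11, 7): e=[-14,-2,28] → ·
  covered (2 px):
    · · · · · · · · · · ·
    · · · · · · █ · · · ·
    · · · · · █ · · · · ·
    · · · · · · · · · · ·
T1:
  2·area = 4
  edge (7, 1)→(10, 2): d=(3,1) inclusive
  edge (10, 2)→(6, 2): d=(-4,0) inclusive
  edge (6, 2)→(7, 1): d=(1,-1) inclusive
    (3,0)@(7, 1): e=[0,4,0] → █  [on edge]
    (4,0)@(9, 1): e=[-2,4,2] → ·
    (2,1)@(5, 3): e=[8,-4,0] → ·  [on edge]
    (3,1)@(7, 3): e=[6,-4,2] → ·
    (6,1)@(13, 3): e=[0,-4,8] → ·  [on edge]
    (1,2)@(3, 5): e=[16,-12,0] → ·  [on edge]
    (9,2)@(19, 5): e=[0,-12,16] → ·  [on edge]
    (0,3)@(1, 7): e=[24,-20,0] → ·  [on edge]
  covered (1 px):
    · · · █ · · · · · · ·
    · · · · · · · · · · ·
    · · · · · · · · · · ·
    · · · · · · · · · · ·
T2:
  2·area = 11
  edge (13, 3)→(9, 8): d=(-4,5) inclusive
  edge (9, 8)→(10, 4): d=(1,-4) inclusive
  edge (10, 4)→(13, 3): d=(3,-1) inclusive
    (9,0)@(19, 1): e=[-22,33,0] → ·  [on edge]
    (6,1)@(13, 3): e=[0,11,0] → █  [on edge]
    (7,1)@(15, 3): e=[-10,19,2] → ·
    (3,2)@(7, 5): e=[22,-11,0] → ·  [on edge]
    (5,2)@(11, 5): e=[2,5,4] → █
    (6,2)@(13, 5): e=[-8,13,6] → ·
    (0,3)@(1, 7): e=[44,-33,0] → ·  [on edge]
    (5,3)@(11, 7): e=[-6,7,10] → ·
  covered (2 px):
    · · · · · · · · · · ·
    · · · · · · █ · · · ·
    · · · · · █ · · · · ·
    · · · · · · · · · · ·

Result: 5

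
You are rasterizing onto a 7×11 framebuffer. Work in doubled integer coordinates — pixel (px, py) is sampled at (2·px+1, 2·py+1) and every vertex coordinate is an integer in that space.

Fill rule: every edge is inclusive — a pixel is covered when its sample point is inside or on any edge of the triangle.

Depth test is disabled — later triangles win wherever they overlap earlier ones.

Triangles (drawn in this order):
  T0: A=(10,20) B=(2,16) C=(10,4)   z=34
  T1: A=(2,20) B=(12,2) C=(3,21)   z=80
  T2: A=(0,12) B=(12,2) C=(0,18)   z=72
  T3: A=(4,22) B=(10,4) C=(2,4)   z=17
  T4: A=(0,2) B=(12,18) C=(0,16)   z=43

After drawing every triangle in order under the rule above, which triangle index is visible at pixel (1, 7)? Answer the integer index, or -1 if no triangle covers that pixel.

T0:
  2·area = 128
  edge (10, 20)→(2, 16): d=(-8,-4) inclusive
  edge (2, 16)→(10, 4): d=(8,-12) inclusive
  edge (10, 4)→(10, 20): d=(0,16) inclusive
    (4,3)@(9, 7): e=[100,12,16] → #
    (5,3)@(11, 7): e=[108,36,-16] → ·
    (3,4)@(7, 9): e=[76,4,48] → #
    (5,4)@(11, 9): e=[92,52,-16] → ·
    (3,5)@(7, 11): e=[60,20,48] → #
    (5,5)@(11, 11): e=[76,68,-16] → ·
    (2,6)@(5, 13): e=[36,12,80] → #
    (5,6)@(11, 13): e=[60,84,-16] → ·
    (1,7)@(3, 15): e=[12,4,112] → #
    (5,7)@(11, 15): e=[44,100,-16] → ·
    (1,8)@(3, 17): e=[-4,20,112] → ·
    (2,8)@(5, 17): e=[4,44,80] → #
  covered (16 px):
    · · · · · · ·
    · · · · · · ·
    · · · · · · ·
    · · · · # · ·
    · · · # # · ·
    · · · # # · ·
    · · # # # · ·
    · # # # # · ·
    · · # # # · ·
    · · · · # · ·
    · · · · · · ·
T1:
  2·area = 28
  edge (2, 20)→(12, 2): d=(10,-18) inclusive
  edge (12, 2)→(3, 21): d=(-9,19) inclusive
  edge (3, 21)→(2, 20): d=(-1,-1) inclusive
    (3,5)@(7, 11): e=[0,14,14] → #  [on edge]
    (4,5)@(9, 11): e=[36,-24,16] → ·
    (3,6)@(7, 13): e=[20,-4,12] → ·
    (2,7)@(5, 15): e=[4,16,8] → #
    (3,7)@(7, 15): e=[40,-22,10] → ·
    (2,8)@(5, 17): e=[24,-2,6] → ·
    (0,9)@(1, 19): e=[-28,56,0] → ·  [on edge]
    (1,9)@(3, 19): e=[8,18,2] → #
    (2,9)@(5, 19): e=[44,-20,4] → ·
    (1,10)@(3, 21): e=[28,0,0] → #  [on edge]
    (2,10)@(5, 21): e=[64,-38,2] → ·
  covered (4 px):
    · · · · · · ·
    · · · · · · ·
    · · · · · · ·
    · · · · · · ·
    · · · · · · ·
    · · · # · · ·
    · · · · · · ·
    · · # · · · ·
    · · · · · · ·
    · # · · · · ·
    · # · · · · ·
T2:
  2·area = 72
  edge (0, 12)→(12, 2): d=(12,-10) inclusive
  edge (12, 2)→(0, 18): d=(-12,16) inclusive
  edge (0, 18)→(0, 12): d=(0,-6) inclusive
    (5,1)@(11, 3): e=[2,4,66] → #
    (6,1)@(13, 3): e=[22,-28,78] → ·
    (4,2)@(9, 5): e=[6,12,54] → #
    (5,2)@(11, 5): e=[26,-20,66] → ·
    (3,3)@(7, 7): e=[10,20,42] → #
    (4,3)@(9, 7): e=[30,-12,54] → ·
    (2,4)@(5, 9): e=[14,28,30] → #
    (3,4)@(7, 9): e=[34,-4,42] → ·
    (1,5)@(3, 11): e=[18,36,18] → #
    (3,5)@(7, 11): e=[58,-28,42] → ·
    (0,6)@(1, 13): e=[22,44,6] → #
    (2,6)@(5, 13): e=[62,-20,30] → ·
  covered (9 px):
    · · · · · · ·
    · · · · · # ·
    · · · · # · ·
    · · · # · · ·
    · · # · · · ·
    · # # · · · ·
    # # · · · · ·
    # · · · · · ·
    · · · · · · ·
    · · · · · · ·
    · · · · · · ·
T3:
  2·area = 144  (B↔C swapped to make it positive)
  edge (4, 22)→(2, 4): d=(-2,-18) inclusive
  edge (2, 4)→(10, 4): d=(8,0) inclusive
  edge (10, 4)→(4, 22): d=(-6,18) inclusive
    (5,0)@(11, 1): e=[168,-24,0] → ·  [on edge]
    (1,2)@(3, 5): e=[16,8,120] → #
    (2,2)@(5, 5): e=[52,8,84] → #
    (3,2)@(7, 5): e=[88,8,48] → #
    (4,2)@(9, 5): e=[124,8,12] → #
    (5,2)@(11, 5): e=[160,8,-24] → ·
    (1,3)@(3, 7): e=[12,24,108] → #
    (4,3)@(9, 7): e=[120,24,0] → #  [on edge]
    (5,3)@(11, 7): e=[156,24,-36] → ·
    (1,4)@(3, 9): e=[8,40,96] → #
    (4,4)@(9, 9): e=[116,40,-12] → ·
    (1,5)@(3, 11): e=[4,56,84] → #
    (1,6)@(3, 13): e=[0,72,72] → #  [on edge]
    (3,6)@(7, 13): e=[72,72,0] → #  [on edge]
    (2,9)@(5, 19): e=[24,120,0] → #  [on edge]
  covered (20 px):
    · · · · · · ·
    · · · · · · ·
    · # # # # · ·
    · # # # # · ·
    · # # # · · ·
    · # # # · · ·
    · # # # · · ·
    · · # · · · ·
    · · # · · · ·
    · · # · · · ·
    · · · · · · ·
T4:
  2·area = 168
  edge (0, 2)→(12, 18): d=(12,16) inclusive
  edge (12, 18)→(0, 16): d=(-12,-2) inclusive
  edge (0, 16)→(0, 2): d=(0,-14) inclusive
    (0,2)@(1, 5): e=[20,134,14] → #
    (1,2)@(3, 5): e=[-12,138,42] → ·
    (0,3)@(1, 7): e=[44,110,14] → #
    (1,3)@(3, 7): e=[12,114,42] → #
    (2,3)@(5, 7): e=[-20,118,70] → ·
    (0,4)@(1, 9): e=[68,86,14] → #
    (2,4)@(5, 9): e=[4,94,70] → #
    (3,4)@(7, 9): e=[-28,98,98] → ·
    (0,5)@(1, 11): e=[92,62,14] → #
    (3,5)@(7, 11): e=[-4,74,98] → ·
    (0,6)@(1, 13): e=[116,38,14] → #
    (3,6)@(7, 13): e=[20,50,98] → #
  covered (21 px):
    · · · · · · ·
    · · · · · · ·
    # · · · · · ·
    # # · · · · ·
    # # # · · · ·
    # # # · · · ·
    # # # # · · ·
    # # # # # · ·
    · · · # # # ·
    · · · · · · ·
    · · · · · · ·

Z-buffer (winner per pixel, '.' = empty):
  . . . . . . .
  . . . . . 2 .
  4 3 3 3 3 . .
  4 4 3 3 3 . .
  4 4 4 3 0 . .
  4 4 4 3 0 . .
  4 4 4 4 0 . .
  4 4 4 4 4 . .
  . . 3 4 4 4 .
  . 1 3 . 0 . .
  . 1 . . . . .

Answer: 4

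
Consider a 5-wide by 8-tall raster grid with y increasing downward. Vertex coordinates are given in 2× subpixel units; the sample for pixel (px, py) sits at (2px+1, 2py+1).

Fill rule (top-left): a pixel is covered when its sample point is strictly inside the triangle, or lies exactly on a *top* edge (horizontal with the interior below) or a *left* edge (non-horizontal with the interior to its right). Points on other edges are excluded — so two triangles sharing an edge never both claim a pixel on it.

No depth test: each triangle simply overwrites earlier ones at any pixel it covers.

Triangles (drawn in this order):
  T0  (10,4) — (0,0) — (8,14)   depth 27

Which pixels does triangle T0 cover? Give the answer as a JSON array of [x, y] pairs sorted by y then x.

T0:
  2·area = 108  (B↔C swapped to make it positive)
  edge (10, 4)→(8, 14): d=(-2,10) right/bottom  bias=-1
  edge (8, 14)→(0, 0): d=(-8,-14) top-left  bias=+0
  edge (0, 0)→(10, 4): d=(10,4) right/bottom  bias=-1
    (0,0)@(1, 1): e=[96,6,6] → X
    (1,0)@(3, 1): e=[76,34,-2] → .
    (0,1)@(1, 3): e=[92,-10,26] → .
    (1,1)@(3, 3): e=[72,18,18] → X
    (2,1)@(5, 3): e=[52,46,10] → X
    (3,1)@(7, 3): e=[32,74,2] → X
    (4,1)@(9, 3): e=[12,102,-6] → .
    (1,2)@(3, 5): e=[68,2,38] → X
    (4,2)@(9, 5): e=[8,86,14] → X
    (1,3)@(3, 7): e=[64,-14,58] → .
    (2,3)@(5, 7): e=[44,14,50] → X
    (2,4)@(5, 9): e=[40,-2,70] → .
    (4,4)@(9, 9): e=[0,54,54] → .  [on edge]
  covered (13 px):
    X . . . .
    . X X X .
    . X X X X
    . . X X X
    . . . X .
    . . . X .
    . . . . .
    . . . . .

Final: [[0,0],[1,1],[2,1],[3,1],[1,2],[2,2],[3,2],[4,2],[2,3],[3,3],[4,3],[3,4],[3,5]]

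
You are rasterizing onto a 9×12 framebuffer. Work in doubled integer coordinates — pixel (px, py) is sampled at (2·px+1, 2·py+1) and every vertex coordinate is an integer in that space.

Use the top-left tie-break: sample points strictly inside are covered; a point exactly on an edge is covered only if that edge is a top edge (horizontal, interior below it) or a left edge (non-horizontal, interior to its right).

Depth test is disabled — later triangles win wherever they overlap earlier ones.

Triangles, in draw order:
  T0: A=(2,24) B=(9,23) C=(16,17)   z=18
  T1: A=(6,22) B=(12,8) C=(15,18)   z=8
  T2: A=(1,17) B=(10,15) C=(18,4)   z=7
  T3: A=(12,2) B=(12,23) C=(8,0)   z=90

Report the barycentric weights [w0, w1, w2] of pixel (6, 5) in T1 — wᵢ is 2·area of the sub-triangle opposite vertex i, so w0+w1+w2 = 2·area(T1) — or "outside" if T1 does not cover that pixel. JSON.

T0:
  2·area = 35  (B↔C swapped to make it positive)
  edge (2, 24)→(16, 17): d=(14,-7) top-left  bias=+0
  edge (16, 17)→(9, 23): d=(-7,6) right/bottom  bias=-1
  edge (9, 23)→(2, 24): d=(-7,1) right/bottom  bias=-1
    (6,9)@(13, 19): e=[7,4,24] → X
    (7,9)@(15, 19): e=[21,-8,22] → .
    (4,10)@(9, 21): e=[7,14,14] → X
    (5,10)@(11, 21): e=[21,2,12] → X
    (6,10)@(13, 21): e=[35,-10,10] → .
    (2,11)@(5, 23): e=[7,24,4] → X
    (3,11)@(7, 23): e=[21,12,2] → X
    (4,11)@(9, 23): e=[35,0,0] → .  [on edge]
    (5,11)@(11, 23): e=[49,-12,-2] → .
  covered (5 px):
    . . . . . . . . .
    . . . . . . . . .
    . . . . . . . . .
    . . . . . . . . .
    . . . . . . . . .
    . . . . . . . . .
    . . . . . . . . .
    . . . . . . . . .
    . . . . . . . . .
    . . . . . . X . .
    . . . . X X . . .
    . . X X . . . . .
T1:
  2·area = 102
  edge (6, 22)→(12, 8): d=(6,-14) top-left  bias=+0
  edge (12, 8)→(15, 18): d=(3,10) right/bottom  bias=-1
  edge (15, 18)→(6, 22): d=(-9,4) right/bottom  bias=-1
    (7,0)@(15, 1): e=[0,-51,153] → .  [on edge]
    (5,5)@(11, 11): e=[4,19,79] → X
    (6,5)@(13, 11): e=[32,-1,71] → .
    (5,6)@(11, 13): e=[16,25,61] → X
    (6,6)@(13, 13): e=[44,5,53] → X
    (7,6)@(15, 13): e=[72,-15,45] → .
    (4,7)@(9, 15): e=[0,51,51] → X  [on edge]
    (7,7)@(15, 15): e=[84,-9,27] → .
    (4,8)@(9, 17): e=[12,57,33] → X
    (7,8)@(15, 17): e=[96,-3,9] → .
    (4,9)@(9, 19): e=[24,63,15] → X
    (6,9)@(13, 19): e=[80,23,-1] → .
  covered (12 px):
    . . . . . . . . .
    . . . . . . . . .
    . . . . . . . . .
    . . . . . . . . .
    . . . . . . . . .
    . . . . . X . . .
    . . . . . X X . .
    . . . . X X X . .
    . . . . X X X . .
    . . . . X X . . .
    . . . X . . . . .
    . . . . . . . . .
T2:
  2·area = 83  (B↔C swapped to make it positive)
  edge (1, 17)→(18, 4): d=(17,-13) top-left  bias=+0
  edge (18, 4)→(10, 15): d=(-8,11) right/bottom  bias=-1
  edge (10, 15)→(1, 17): d=(-9,2) right/bottom  bias=-1
    (8,2)@(17, 5): e=[4,3,76] → X
    (7,3)@(15, 7): e=[12,9,62] → X
    (8,3)@(17, 7): e=[38,-13,58] → .
    (6,4)@(13, 9): e=[20,15,48] → X
    (7,4)@(15, 9): e=[46,-7,44] → .
    (4,5)@(9, 11): e=[2,43,38] → X
    (5,5)@(11, 11): e=[28,21,34] → X
    (6,5)@(13, 11): e=[54,-1,30] → .
    (3,6)@(7, 13): e=[10,49,24] → X
    (6,6)@(13, 13): e=[88,-17,12] → .
    (2,7)@(5, 15): e=[18,55,10] → X
    (5,7)@(11, 15): e=[96,-11,-2] → .
    (0,8)@(1, 17): e=[0,83,0] → .  [on edge]
  covered (11 px):
    . . . . . . . . .
    . . . . . . . . .
    . . . . . . . . X
    . . . . . . . X .
    . . . . . . X . .
    . . . . X X . . .
    . . . X X X . . .
    . . X X X . . . .
    . . . . . . . . .
    . . . . . . . . .
    . . . . . . . . .
    . . . . . . . . .
T3:
  2·area = 84
  edge (12, 2)→(12, 23): d=(0,21) right/bottom  bias=-1
  edge (12, 23)→(8, 0): d=(-4,-23) top-left  bias=+0
  edge (8, 0)→(12, 2): d=(4,2) right/bottom  bias=-1
    (4,0)@(9, 1): e=[63,19,2] → X
    (5,0)@(11, 1): e=[21,65,-2] → .
    (4,1)@(9, 3): e=[63,11,10] → X
    (5,1)@(11, 3): e=[21,57,6] → X
    (6,1)@(13, 3): e=[-21,103,2] → .
    (4,2)@(9, 5): e=[63,3,18] → X
    (6,2)@(13, 5): e=[-21,95,10] → .
    (4,3)@(9, 7): e=[63,-5,26] → .
    (5,3)@(11, 7): e=[21,41,22] → X
    (6,3)@(13, 7): e=[-21,87,18] → .
    (5,4)@(11, 9): e=[21,33,30] → X
    (6,4)@(13, 9): e=[-21,79,26] → .
  covered (11 px):
    . . . . X . . . .
    . . . . X X . . .
    . . . . X X . . .
    . . . . . X . . .
    . . . . . X . . .
    . . . . . X . . .
    . . . . . X . . .
    . . . . . X . . .
    . . . . . X . . .
    . . . . . . . . .
    . . . . . . . . .
    . . . . . . . . .

Answer: "outside"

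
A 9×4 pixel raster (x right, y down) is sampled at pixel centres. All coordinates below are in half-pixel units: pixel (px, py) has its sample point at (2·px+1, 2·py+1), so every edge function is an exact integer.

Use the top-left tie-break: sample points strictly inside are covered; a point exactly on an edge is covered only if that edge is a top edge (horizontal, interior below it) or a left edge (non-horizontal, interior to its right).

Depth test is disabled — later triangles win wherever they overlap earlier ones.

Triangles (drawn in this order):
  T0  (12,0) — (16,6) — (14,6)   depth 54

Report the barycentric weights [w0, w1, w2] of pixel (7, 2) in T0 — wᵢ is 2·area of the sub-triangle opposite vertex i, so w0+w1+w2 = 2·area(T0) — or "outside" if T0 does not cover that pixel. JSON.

T0:
  2·area = 12
  edge (12, 0)→(16, 6): d=(4,6) right/bottom  bias=-1
  edge (16, 6)→(14, 6): d=(-2,0) right/bottom  bias=-1
  edge (14, 6)→(12, 0): d=(-2,-6) top-left  bias=+0
    (6,1)@(13, 3): e=[6,6,0] → #  [on edge]
    (7,1)@(15, 3): e=[-6,6,12] → ·
    (6,2)@(13, 5): e=[14,2,-4] → ·
    (7,2)@(15, 5): e=[2,2,8] → #
    (8,2)@(17, 5): e=[-10,2,20] → ·
    (7,3)@(15, 7): e=[10,-2,4] → ·
  covered (2 px):
    · · · · · · · · ·
    · · · · · · # · ·
    · · · · · · · # ·
    · · · · · · · · ·

Answer: [2,8,2]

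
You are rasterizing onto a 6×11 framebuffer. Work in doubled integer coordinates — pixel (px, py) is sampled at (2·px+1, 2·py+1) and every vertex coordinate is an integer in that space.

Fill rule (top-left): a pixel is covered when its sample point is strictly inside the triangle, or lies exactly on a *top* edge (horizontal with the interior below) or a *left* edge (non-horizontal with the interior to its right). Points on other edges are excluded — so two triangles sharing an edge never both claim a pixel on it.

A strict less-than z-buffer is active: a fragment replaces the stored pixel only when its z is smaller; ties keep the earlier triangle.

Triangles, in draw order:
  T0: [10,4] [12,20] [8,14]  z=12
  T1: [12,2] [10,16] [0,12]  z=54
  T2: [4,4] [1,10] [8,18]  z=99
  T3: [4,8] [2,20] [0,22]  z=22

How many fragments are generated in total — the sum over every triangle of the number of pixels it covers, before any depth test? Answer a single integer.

T0:
  2·area = 52
  edge (10, 4)→(12, 20): d=(2,16) right/bottom  bias=-1
  edge (12, 20)→(8, 14): d=(-4,-6) top-left  bias=+0
  edge (8, 14)→(10, 4): d=(2,-10) top-left  bias=+0
    (4,4)@(9, 9): e=[26,26,0] → █  [on edge]
    (5,4)@(11, 9): e=[-6,38,20] → ·
    (4,5)@(9, 11): e=[30,18,4] → █
    (5,5)@(11, 11): e=[-2,30,24] → ·
    (4,6)@(9, 13): e=[34,10,8] → █
    (5,6)@(11, 13): e=[2,22,28] → █
    (4,7)@(9, 15): e=[38,2,12] → █
    (4,8)@(9, 17): e=[42,-6,16] → ·
    (5,8)@(11, 17): e=[10,6,36] → █
    (3,9)@(7, 19): e=[78,-26,0] → ·  [on edge]
    (5,9)@(11, 19): e=[14,-2,40] → ·
  covered (7 px):
    · · · · · ·
    · · · · · ·
    · · · · · ·
    · · · · · ·
    · · · · █ ·
    · · · · █ ·
    · · · · █ █
    · · · · █ █
    · · · · · █
    · · · · · ·
    · · · · · ·
T1:
  2·area = 148
  edge (12, 2)→(10, 16): d=(-2,14) right/bottom  bias=-1
  edge (10, 16)→(0, 12): d=(-10,-4) top-left  bias=+0
  edge (0, 12)→(12, 2): d=(12,-10) top-left  bias=+0
    (5,1)@(11, 3): e=[12,134,2] → █
    (4,2)@(9, 5): e=[36,106,6] → █
    (3,3)@(7, 7): e=[60,78,10] → █
    (2,4)@(5, 9): e=[84,50,14] → █
    (5,4)@(11, 9): e=[0,74,74] → ·  [on edge]
    (1,5)@(3, 11): e=[108,22,18] → █
    (5,5)@(11, 11): e=[-4,54,98] → ·
    (1,6)@(3, 13): e=[104,2,42] → █
    (5,6)@(11, 13): e=[-8,34,122] → ·
    (1,7)@(3, 15): e=[100,-18,66] → ·
    (2,7)@(5, 15): e=[72,-10,86] → ·
    (3,7)@(7, 15): e=[44,-2,106] → ·
  covered (18 px):
    · · · · · ·
    · · · · · █
    · · · · █ █
    · · · █ █ █
    · · █ █ █ ·
    · █ █ █ █ ·
    · █ █ █ █ ·
    · · · · █ ·
    · · · · · ·
    · · · · · ·
    · · · · · ·
T2:
  2·area = 66  (B↔C swapped to make it positive)
  edge (4, 4)→(8, 18): d=(4,14) right/bottom  bias=-1
  edge (8, 18)→(1, 10): d=(-7,-8) top-left  bias=+0
  edge (1, 10)→(4, 4): d=(3,-6) top-left  bias=+0
    (1,3)@(3, 7): e=[26,37,3] → █
    (2,3)@(5, 7): e=[-2,53,15] → ·
    (1,4)@(3, 9): e=[34,23,9] → █
    (2,4)@(5, 9): e=[6,39,21] → █
    (3,4)@(7, 9): e=[-22,55,33] → ·
    (1,5)@(3, 11): e=[42,9,15] → █
    (3,5)@(7, 11): e=[-14,41,39] → ·
    (1,6)@(3, 13): e=[50,-5,21] → ·
    (2,6)@(5, 13): e=[22,11,33] → █
    (3,6)@(7, 13): e=[-6,27,45] → ·
    (2,7)@(5, 15): e=[30,-3,39] → ·
    (3,7)@(7, 15): e=[2,13,51] → █
  covered (7 px):
    · · · · · ·
    · · · · · ·
    · · · · · ·
    · █ · · · ·
    · █ █ · · ·
    · █ █ · · ·
    · · █ · · ·
    · · · █ · ·
    · · · · · ·
    · · · · · ·
    · · · · · ·
T3:
  2·area = 20
  edge (4, 8)→(2, 20): d=(-2,12) right/bottom  bias=-1
  edge (2, 20)→(0, 22): d=(-2,2) right/bottom  bias=-1
  edge (0, 22)→(4, 8): d=(4,-14) top-left  bias=+0
    (5,5)@(11, 11): e=[-90,0,110] → ·  [on edge]
    (1,6)@(3, 13): e=[2,12,6] → █
    (2,6)@(5, 13): e=[-22,8,34] → ·
    (4,6)@(9, 13): e=[-70,0,90] → ·  [on edge]
    (1,7)@(3, 15): e=[-2,8,14] → ·
    (3,7)@(7, 15): e=[-50,0,70] → ·  [on edge]
    (2,8)@(5, 17): e=[-30,0,50] → ·  [on edge]
    (0,9)@(1, 19): e=[14,4,2] → █
    (1,9)@(3, 19): e=[-10,0,30] → ·  [on edge]
    (0,10)@(1, 21): e=[10,0,10] → ·  [on edge]
  covered (2 px):
    · · · · · ·
    · · · · · ·
    · · · · · ·
    · · · · · ·
    · · · · · ·
    · · · · · ·
    · █ · · · ·
    · · · · · ·
    · · · · · ·
    █ · · · · ·
    · · · · · ·

Final: 34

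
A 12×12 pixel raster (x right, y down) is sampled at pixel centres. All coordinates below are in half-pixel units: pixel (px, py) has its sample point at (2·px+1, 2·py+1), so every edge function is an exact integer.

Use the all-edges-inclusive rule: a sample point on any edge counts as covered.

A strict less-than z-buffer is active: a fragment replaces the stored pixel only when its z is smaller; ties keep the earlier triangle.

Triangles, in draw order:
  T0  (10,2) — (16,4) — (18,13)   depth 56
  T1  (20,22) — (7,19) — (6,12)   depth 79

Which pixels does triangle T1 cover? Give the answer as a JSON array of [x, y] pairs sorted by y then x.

T0:
  2·area = 50
  edge (10, 2)→(16, 4): d=(6,2) inclusive
  edge (16, 4)→(18, 13): d=(2,9) inclusive
  edge (18, 13)→(10, 2): d=(-8,-11) inclusive
    (3,0)@(7, 1): e=[0,75,-25] → .  [on edge]
    (5,1)@(11, 3): e=[4,43,3] → X
    (6,1)@(13, 3): e=[0,25,25] → X  [on edge]
    (7,1)@(15, 3): e=[-4,7,47] → .
    (5,2)@(11, 5): e=[16,47,-13] → .
    (6,2)@(13, 5): e=[12,29,9] → X
    (7,2)@(15, 5): e=[8,11,31] → X
    (8,2)@(17, 5): e=[4,-7,53] → .
    (9,2)@(19, 5): e=[0,-25,75] → .  [on edge]
    (6,3)@(13, 7): e=[24,33,-7] → .
    (7,3)@(15, 7): e=[20,15,15] → X
    (8,3)@(17, 7): e=[16,-3,37] → .
  covered (7 px):
    . . . . . . . . . . . .
    . . . . . X X . . . . .
    . . . . . . X X . . . .
    . . . . . . . X . . . .
    . . . . . . . . X . . .
    . . . . . . . . X . . .
    . . . . . . . . . . . .
    . . . . . . . . . . . .
    . . . . . . . . . . . .
    . . . . . . . . . . . .
    . . . . . . . . . . . .
    . . . . . . . . . . . .
T1:
  2·area = 88
  edge (20, 22)→(7, 19): d=(-13,-3) inclusive
  edge (7, 19)→(6, 12): d=(-1,-7) inclusive
  edge (6, 12)→(20, 22): d=(14,10) inclusive
    (2,2)@(5, 5): e=[176,0,-88] → .  [on edge]
    (3,6)@(7, 13): e=[78,6,4] → X
    (4,6)@(9, 13): e=[84,20,-16] → .
    (3,7)@(7, 15): e=[52,4,32] → X
    (4,7)@(9, 15): e=[58,18,12] → X
    (5,7)@(11, 15): e=[64,32,-8] → .
    (3,8)@(7, 17): e=[26,2,60] → X
    (5,8)@(11, 17): e=[38,30,20] → X
    (6,8)@(13, 17): e=[44,44,0] → X  [on edge]
    (7,8)@(15, 17): e=[50,58,-20] → .
    (3,9)@(7, 19): e=[0,0,88] → X  [on edge]
    (7,9)@(15, 19): e=[24,56,8] → X
  covered (13 px):
    . . . . . . . . . . . .
    . . . . . . . . . . . .
    . . . . . . . . . . . .
    . . . . . . . . . . . .
    . . . . . . . . . . . .
    . . . . . . . . . . . .
    . . . X . . . . . . . .
    . . . X X . . . . . . .
    . . . X X X X . . . . .
    . . . X X X X X . . . .
    . . . . . . . . X . . .
    . . . . . . . . . . . .

Result: [[3,6],[3,7],[4,7],[3,8],[4,8],[5,8],[6,8],[3,9],[4,9],[5,9],[6,9],[7,9],[8,10]]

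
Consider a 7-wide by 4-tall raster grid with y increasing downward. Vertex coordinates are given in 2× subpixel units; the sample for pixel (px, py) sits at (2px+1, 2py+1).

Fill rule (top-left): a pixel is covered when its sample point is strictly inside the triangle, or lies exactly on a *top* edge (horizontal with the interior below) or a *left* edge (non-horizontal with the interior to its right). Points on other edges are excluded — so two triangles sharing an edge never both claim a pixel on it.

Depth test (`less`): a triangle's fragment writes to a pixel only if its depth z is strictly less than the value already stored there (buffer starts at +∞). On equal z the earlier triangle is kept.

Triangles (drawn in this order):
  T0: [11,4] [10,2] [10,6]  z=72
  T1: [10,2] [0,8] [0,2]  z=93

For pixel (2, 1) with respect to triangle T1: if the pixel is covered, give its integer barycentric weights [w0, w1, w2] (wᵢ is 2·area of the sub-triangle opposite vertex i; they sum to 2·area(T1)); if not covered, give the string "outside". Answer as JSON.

T0:
  2·area = 4  (B↔C swapped to make it positive)
  edge (11, 4)→(10, 6): d=(-1,2) right/bottom  bias=-1
  edge (10, 6)→(10, 2): d=(0,-4) top-left  bias=+0
  edge (10, 2)→(11, 4): d=(1,2) right/bottom  bias=-1
  covered (0 px):
    · · · · · · ·
    · · · · · · ·
    · · · · · · ·
    · · · · · · ·
T1:
  2·area = 60
  edge (10, 2)→(0, 8): d=(-10,6) right/bottom  bias=-1
  edge (0, 8)→(0, 2): d=(0,-6) top-left  bias=+0
  edge (0, 2)→(10, 2): d=(10,0) top-left  bias=+0
    (0,1)@(1, 3): e=[44,6,10] → #
    (1,1)@(3, 3): e=[32,18,10] → #
    (2,1)@(5, 3): e=[20,30,10] → #
    (3,1)@(7, 3): e=[8,42,10] → #
    (4,1)@(9, 3): e=[-4,54,10] → ·
    (0,2)@(1, 5): e=[24,6,30] → #
    (2,2)@(5, 5): e=[0,30,30] → ·  [on edge]
    (3,2)@(7, 5): e=[-12,42,30] → ·
    (0,3)@(1, 7): e=[4,6,50] → #
    (1,3)@(3, 7): e=[-8,18,50] → ·
  covered (7 px):
    · · · · · · ·
    # # # # · · ·
    # # · · · · ·
    # · · · · · ·

Answer: [30,10,20]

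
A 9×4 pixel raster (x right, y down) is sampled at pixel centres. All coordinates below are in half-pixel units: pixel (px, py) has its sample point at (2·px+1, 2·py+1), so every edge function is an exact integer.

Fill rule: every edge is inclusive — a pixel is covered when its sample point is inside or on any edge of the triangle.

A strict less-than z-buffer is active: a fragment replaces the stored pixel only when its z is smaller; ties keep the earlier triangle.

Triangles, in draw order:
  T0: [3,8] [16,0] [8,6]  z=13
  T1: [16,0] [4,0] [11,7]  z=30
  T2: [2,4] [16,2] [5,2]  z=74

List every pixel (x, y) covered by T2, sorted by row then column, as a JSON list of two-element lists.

T0:
  2·area = 14
  edge (3, 8)→(16, 0): d=(13,-8) inclusive
  edge (16, 0)→(8, 6): d=(-8,6) inclusive
  edge (8, 6)→(3, 8): d=(-5,2) inclusive
    (4,2)@(9, 5): e=[9,2,3] → X
    (5,2)@(11, 5): e=[25,-10,-1] → .
    (2,3)@(5, 7): e=[3,10,1] → X
    (3,3)@(7, 7): e=[19,-2,-3] → .
    (4,3)@(9, 7): e=[35,-14,-7] → .
  covered (2 px):
    . . . . . . . . .
    . . . . . . . . .
    . . . . X . . . .
    . . X . . . . . .
T1:
  2·area = 84  (B↔C swapped to make it positive)
  edge (16, 0)→(11, 7): d=(-5,7) inclusive
  edge (11, 7)→(4, 0): d=(-7,-7) inclusive
  edge (4, 0)→(16, 0): d=(12,0) inclusive
    (2,0)@(5, 1): e=[72,0,12] → X  [on edge]
    (3,0)@(7, 1): e=[58,14,12] → X
    (4,0)@(9, 1): e=[44,28,12] → X
    (5,0)@(11, 1): e=[30,42,12] → X
    (6,0)@(13, 1): e=[16,56,12] → X
    (7,0)@(15, 1): e=[2,70,12] → X
    (8,0)@(17, 1): e=[-12,84,12] → .
    (2,1)@(5, 3): e=[62,-14,36] → .
    (3,1)@(7, 3): e=[48,0,36] → X  [on edge]
    (7,1)@(15, 3): e=[-8,56,36] → .
    (3,2)@(7, 5): e=[38,-14,60] → .
    (4,2)@(9, 5): e=[24,0,60] → X  [on edge]
    (5,3)@(11, 7): e=[0,0,84] → X  [on edge]
  covered (13 px):
    . . X X X X X X .
    . . . X X X X . .
    . . . . X X . . .
    . . . . . X . . .
T2:
  2·area = 22  (B↔C swapped to make it positive)
  edge (2, 4)→(5, 2): d=(3,-2) inclusive
  edge (5, 2)→(16, 2): d=(11,0) inclusive
  edge (16, 2)→(2, 4): d=(-14,2) inclusive
    (2,1)@(5, 3): e=[3,11,8] → X
    (3,1)@(7, 3): e=[7,11,4] → X
    (4,1)@(9, 3): e=[11,11,0] → X  [on edge]
    (5,1)@(11, 3): e=[15,11,-4] → .
    (2,2)@(5, 5): e=[9,33,-20] → .
    (3,2)@(7, 5): e=[13,33,-24] → .
    (4,2)@(9, 5): e=[17,33,-28] → .
  covered (3 px):
    . . . . . . . . .
    . . X X X . . . .
    . . . . . . . . .
    . . . . . . . . .

Result: [[2,1],[3,1],[4,1]]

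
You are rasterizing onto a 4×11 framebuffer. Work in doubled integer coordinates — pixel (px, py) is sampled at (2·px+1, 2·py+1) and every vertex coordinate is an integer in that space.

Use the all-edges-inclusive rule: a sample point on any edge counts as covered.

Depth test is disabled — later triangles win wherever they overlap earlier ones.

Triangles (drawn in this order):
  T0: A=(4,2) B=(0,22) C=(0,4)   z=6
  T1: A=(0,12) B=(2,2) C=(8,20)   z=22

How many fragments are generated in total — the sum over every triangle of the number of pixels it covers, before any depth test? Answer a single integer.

T0:
  2·area = 72
  edge (4, 2)→(0, 22): d=(-4,20) inclusive
  edge (0, 22)→(0, 4): d=(0,-18) inclusive
  edge (0, 4)→(4, 2): d=(4,-2) inclusive
    (1,1)@(3, 3): e=[16,54,2] → X
    (2,1)@(5, 3): e=[-24,90,6] → .
    (0,2)@(1, 5): e=[48,18,6] → X
    (2,2)@(5, 5): e=[-32,90,14] → .
    (0,3)@(1, 7): e=[40,18,14] → X
    (1,3)@(3, 7): e=[0,54,18] → X  [on edge]
    (2,3)@(5, 7): e=[-40,90,22] → .
    (0,4)@(1, 9): e=[32,18,22] → X
    (1,4)@(3, 9): e=[-8,54,26] → .
    (0,5)@(1, 11): e=[24,18,30] → X
    (1,5)@(3, 11): e=[-16,54,34] → .
    (0,6)@(1, 13): e=[16,18,38] → X
    (0,8)@(1, 17): e=[0,18,54] → X  [on edge]
  covered (10 px):
    . . . .
    . X . .
    X X . .
    X X . .
    X . . .
    X . . .
    X . . .
    X . . .
    X . . .
    . . . .
    . . . .
T1:
  2·area = 96
  edge (0, 12)→(2, 2): d=(2,-10) inclusive
  edge (2, 2)→(8, 20): d=(6,18) inclusive
  edge (8, 20)→(0, 12): d=(-8,-8) inclusive
    (1,2)@(3, 5): e=[16,0,80] → X  [on edge]
    (2,2)@(5, 5): e=[36,-36,96] → .
    (0,3)@(1, 7): e=[0,48,48] → X  [on edge]
    (2,3)@(5, 7): e=[40,-24,80] → .
    (0,4)@(1, 9): e=[4,60,32] → X
    (2,4)@(5, 9): e=[44,-12,64] → .
    (0,5)@(1, 11): e=[8,72,16] → X
    (2,5)@(5, 11): e=[48,0,48] → X  [on edge]
    (3,5)@(7, 11): e=[68,-36,64] → .
    (0,6)@(1, 13): e=[12,84,0] → X  [on edge]
    (3,6)@(7, 13): e=[72,-24,48] → .
    (0,7)@(1, 15): e=[16,96,-16] → .
    (1,7)@(3, 15): e=[36,60,0] → X  [on edge]
    (2,8)@(5, 17): e=[60,36,0] → X  [on edge]
    (3,8)@(7, 17): e=[80,0,16] → X  [on edge]
    (3,9)@(7, 19): e=[84,12,0] → X  [on edge]
  covered (16 px):
    . . . .
    . . . .
    . X . .
    X X . .
    X X . .
    X X X .
    X X X .
    . X X .
    . . X X
    . . . X
    . . . .

Result: 26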